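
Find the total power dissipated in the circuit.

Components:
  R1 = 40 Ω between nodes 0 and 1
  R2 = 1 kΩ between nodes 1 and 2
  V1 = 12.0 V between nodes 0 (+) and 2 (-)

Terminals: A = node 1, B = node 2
Nodal analysis, taking node 2 as the 0 V reference.
Source V1 fixes V_0 = 12 V.
KCL at each unknown node (sum of currents leaving = 0; resistances in Ω):
  Node 1: (V_1 - 12)/40 + (V_1 - 0)/1000 = 0
Collecting terms: 0.026 × V_1 = 0.3  =>  V_1 = 11.54 V
Power in each resistor, P = (ΔV)²/R:
  P_R1 = (12 - 11.54)²/40 = 0.005325 W
  P_R2 = (11.54 - 0)²/1000 = 0.1331 W
P_total = P_R1 + P_R2 = 0.1385 W

Final answer: 0.1385 W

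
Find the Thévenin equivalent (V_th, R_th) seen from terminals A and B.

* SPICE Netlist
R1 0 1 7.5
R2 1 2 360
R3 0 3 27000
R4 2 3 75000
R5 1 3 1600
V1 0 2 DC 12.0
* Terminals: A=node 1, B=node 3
Step 1 — V_th is the open-circuit voltage V_A - V_B (nothing connected across the terminals).
Nodal analysis, taking node 2 as the 0 V reference.
Source V1 fixes V_0 = 12 V.
KCL at each unknown node (sum of currents leaving = 0; resistances in Ω):
  Node 1: (V_1 - 12)/7.5 + (V_1 - 0)/360 + (V_1 - V_3)/1600 = 0
  Node 3: (V_3 - 12)/27000 + (V_3 - 0)/75000 + (V_3 - V_1)/1600 = 0
Collecting terms (coefficients in siemens):
  0.1367·V_1 - 0.000625·V_3 = 1.6
  0.0006754·V_3 - 0.000625·V_1 = 0.0004444
Determinant D = (0.1367)(0.0006754) - (-0.000625)(-0.000625) = 0.00009196
V_1 = [(1.6)(0.0006754) - (-0.000625)(0.0004444)]/D = 11.75 V
V_3 = [(0.1367)(0.0004444) - (1.6)(-0.000625)]/D = 11.54 V
V_th = V_1 - V_3 = 11.75 - 11.54 = 0.2186 V
Step 2 — R_th: zero the source — replace V1 by a short circuit (node 2 merges into node 0) — and find the resistance seen between A (node 1) and B (node 3).
Reduce the network between node 1 (A) and node 3 (B) by series/parallel combination:
  Rp1 = R1 ‖ R2 (parallel, both between nodes 0 and 1) = 1/(1/7.5 + 1/360) = 7.347 Ω
  Rp2 = R3 ‖ R4 (parallel, both between nodes 0 and 3) = 1/(1/27000 + 1/75000) = 19850 Ω
  Rs1 = Rp1 + Rp2 (series, joined only at node 0) = 7.347 + 19850 = 19860 Ω
  Rp3 = R5 ‖ Rs1 (parallel, both between nodes 1 and 3) = 1/(1/1600 + 1/19860) = 1481 Ω
R_th = 1.481 kΩ

Final answer: V_th = 0.2186 V, R_th = 1.481 kΩ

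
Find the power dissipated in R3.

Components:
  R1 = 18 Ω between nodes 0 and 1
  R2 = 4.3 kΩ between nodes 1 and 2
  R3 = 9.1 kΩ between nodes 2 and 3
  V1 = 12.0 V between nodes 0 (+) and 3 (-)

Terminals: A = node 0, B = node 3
Nodal analysis, taking node 3 as the 0 V reference.
Source V1 fixes V_0 = 12 V.
KCL at each unknown node (sum of currents leaving = 0; resistances in Ω):
  Node 1: (V_1 - 12)/18 + (V_1 - V_2)/4300 = 0
  Node 2: (V_2 - V_1)/4300 + (V_2 - 0)/9100 = 0
Collecting terms (coefficients in siemens):
  0.05579·V_1 - 0.0002326·V_2 = 0.6667
  0.0003424·V_2 - 0.0002326·V_1 = 0
Determinant D = (0.05579)(0.0003424) - (-0.0002326)(-0.0002326) = 0.00001905
V_1 = [(0.6667)(0.0003424) - (-0.0002326)(0)]/D = 11.98 V
V_2 = [(0.05579)(0) - (0.6667)(-0.0002326)]/D = 8.138 V
I_R3 = (V_2 - V_3)/R3 = (8.138 - 0)/9100 = 0.0008943 A
P_R3 = I_R3² × R3 = (0.0008943)² × 9100 = 0.007278 W

Final answer: 0.007278 W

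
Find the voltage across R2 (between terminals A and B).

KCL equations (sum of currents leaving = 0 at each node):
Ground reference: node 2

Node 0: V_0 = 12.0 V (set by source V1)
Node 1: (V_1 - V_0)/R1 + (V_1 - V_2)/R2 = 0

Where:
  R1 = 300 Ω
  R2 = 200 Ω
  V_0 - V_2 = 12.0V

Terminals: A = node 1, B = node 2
R1 and R2 are in series across V1 (node 0 → node 1 → node 2), and the output A–B is taken across R2, so this is a voltage divider.
Series current: I = V1/(R1 + R2) = 12/(300 + 200) = 12/500 = 0.024 A
V_R2 = I × R2 = V1 × R2/(R1 + R2) = 12 × 200/500 = 4.8 V

Final answer: 4.8 V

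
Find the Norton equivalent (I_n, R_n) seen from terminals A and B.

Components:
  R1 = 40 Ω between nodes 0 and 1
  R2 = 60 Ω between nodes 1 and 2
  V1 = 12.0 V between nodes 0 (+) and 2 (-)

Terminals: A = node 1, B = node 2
Find the Thévenin equivalent first; then I_n = V_th/R_th and R_n = R_th.
Step 1 — V_th is the open-circuit voltage V_A - V_B (nothing connected across the terminals).
Nodal analysis, taking node 2 as the 0 V reference.
Source V1 fixes V_0 = 12 V.
KCL at each unknown node (sum of currents leaving = 0; resistances in Ω):
  Node 1: (V_1 - 12)/40 + (V_1 - 0)/60 = 0
Collecting terms: 0.04167 × V_1 = 0.3  =>  V_1 = 7.2 V
V_th = V_1 - V_2 = 7.2 - 0 = 7.2 V
Step 2 — R_th: zero the source — replace V1 by a short circuit (node 2 merges into node 0) — and find the resistance seen between A (node 1) and B (node 0).
Reduce the network between node 1 (A) and node 0 (B) by series/parallel combination:
  Rp1 = R1 ‖ R2 (parallel, both between nodes 0 and 1) = 1/(1/40 + 1/60) = 24 Ω
R_th = 24 Ω
I_n = V_th/R_th = 7.2/24 = 0.3 A, and R_n = R_th = 24 Ω

Final answer: I_n = 0.3 A, R_n = 24 Ω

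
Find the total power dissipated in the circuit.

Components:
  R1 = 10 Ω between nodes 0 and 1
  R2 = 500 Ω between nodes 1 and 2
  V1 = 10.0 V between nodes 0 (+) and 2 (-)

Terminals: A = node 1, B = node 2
Nodal analysis, taking node 2 as the 0 V reference.
Source V1 fixes V_0 = 10 V.
KCL at each unknown node (sum of currents leaving = 0; resistances in Ω):
  Node 1: (V_1 - 10)/10 + (V_1 - 0)/500 = 0
Collecting terms: 0.102 × V_1 = 1  =>  V_1 = 9.804 V
Power in each resistor, P = (ΔV)²/R:
  P_R1 = (10 - 9.804)²/10 = 0.003845 W
  P_R2 = (9.804 - 0)²/500 = 0.1922 W
P_total = P_R1 + P_R2 = 0.1961 W

Final answer: 0.1961 W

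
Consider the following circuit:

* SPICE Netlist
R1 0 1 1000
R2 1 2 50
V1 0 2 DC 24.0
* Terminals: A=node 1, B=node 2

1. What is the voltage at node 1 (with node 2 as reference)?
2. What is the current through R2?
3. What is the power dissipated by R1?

Nodal analysis, taking node 2 as the 0 V reference.
Source V1 fixes V_0 = 24 V.
KCL at each unknown node (sum of currents leaving = 0; resistances in Ω):
  Node 1: (V_1 - 24)/1000 + (V_1 - 0)/50 = 0
Collecting terms: 0.021 × V_1 = 0.024  =>  V_1 = 1.143 V
Part 1:
  Read off the nodal solution: V_1 = 1.143 V
Part 2:
  I_R2 = (V_1 - V_2)/R2 = (1.143 - 0)/50 = 0.02286 A
  Magnitude: I_R2 = 0.02286 A
Part 3:
  I_R1 = (V_0 - V_1)/R1 = (24 - 1.143)/1000 = 0.02286 A
  P_R1 = I_R1² × R1 = (0.02286)² × 1000 = 0.5224 W

Final answers:
1. V_1 = 1.143 V
2. I_R2 = 0.02286 A
3. P_R1 = 0.5224 W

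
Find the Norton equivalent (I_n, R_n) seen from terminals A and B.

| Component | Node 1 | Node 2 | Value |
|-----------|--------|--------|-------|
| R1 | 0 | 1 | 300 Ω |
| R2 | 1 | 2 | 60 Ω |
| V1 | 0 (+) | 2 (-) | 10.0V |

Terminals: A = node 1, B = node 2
Find the Thévenin equivalent first; then I_n = V_th/R_th and R_n = R_th.
Step 1 — V_th is the open-circuit voltage V_A - V_B (nothing connected across the terminals).
Nodal analysis, taking node 2 as the 0 V reference.
Source V1 fixes V_0 = 10 V.
KCL at each unknown node (sum of currents leaving = 0; resistances in Ω):
  Node 1: (V_1 - 10)/300 + (V_1 - 0)/60 = 0
Collecting terms: 0.02 × V_1 = 0.03333  =>  V_1 = 1.667 V
V_th = V_1 - V_2 = 1.667 - 0 = 1.667 V
Step 2 — R_th: zero the source — replace V1 by a short circuit (node 2 merges into node 0) — and find the resistance seen between A (node 1) and B (node 0).
Reduce the network between node 1 (A) and node 0 (B) by series/parallel combination:
  Rp1 = R1 ‖ R2 (parallel, both between nodes 0 and 1) = 1/(1/300 + 1/60) = 50 Ω
R_th = 50 Ω
I_n = V_th/R_th = 1.667/50 = 0.03333 A, and R_n = R_th = 50 Ω

Final answer: I_n = 0.03333 A, R_n = 50 Ω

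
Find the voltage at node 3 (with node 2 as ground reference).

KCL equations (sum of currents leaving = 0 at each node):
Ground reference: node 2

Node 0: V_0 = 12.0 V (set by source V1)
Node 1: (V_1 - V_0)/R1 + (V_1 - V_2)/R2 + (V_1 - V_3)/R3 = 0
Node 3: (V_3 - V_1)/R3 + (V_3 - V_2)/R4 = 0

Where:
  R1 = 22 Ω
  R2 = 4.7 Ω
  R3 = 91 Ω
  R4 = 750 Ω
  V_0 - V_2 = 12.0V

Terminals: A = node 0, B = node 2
Nodal analysis, taking node 2 as the 0 V reference.
Source V1 fixes V_0 = 12 V.
KCL at each unknown node (sum of currents leaving = 0; resistances in Ω):
  Node 1: (V_1 - 12)/22 + (V_1 - 0)/4.7 + (V_1 - V_3)/91 = 0
  Node 3: (V_3 - V_1)/91 + (V_3 - 0)/750 = 0
Collecting terms (coefficients in siemens):
  0.2692·V_1 - 0.01099·V_3 = 0.5455
  0.01232·V_3 - 0.01099·V_1 = 0
Determinant D = (0.2692)(0.01232) - (-0.01099)(-0.01099) = 0.003197
V_1 = [(0.5455)(0.01232) - (-0.01099)(0)]/D = 2.103 V
V_3 = [(0.2692)(0) - (0.5455)(-0.01099)]/D = 1.875 V
The requested potential is V_3 = 1.875 V.

Final answer: V_3 = 1.875 V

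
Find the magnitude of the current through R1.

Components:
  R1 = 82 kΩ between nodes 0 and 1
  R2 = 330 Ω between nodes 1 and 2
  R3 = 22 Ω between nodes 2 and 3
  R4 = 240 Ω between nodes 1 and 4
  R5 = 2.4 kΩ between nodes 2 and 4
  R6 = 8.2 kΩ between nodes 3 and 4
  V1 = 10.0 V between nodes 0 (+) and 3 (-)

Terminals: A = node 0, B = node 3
Nodal analysis, taking node 3 as the 0 V reference.
Source V1 fixes V_0 = 10 V.
KCL at each unknown node (sum of currents leaving = 0; resistances in Ω):
  Node 1: (V_1 - 10)/82000 + (V_1 - V_2)/330 + (V_1 - V_4)/240 = 0
  Node 2: (V_2 - V_1)/330 + (V_2 - 0)/22 + (V_2 - V_4)/2400 = 0
  Node 4: (V_4 - V_1)/240 + (V_4 - V_2)/2400 + (V_4 - 0)/8200 = 0
Collecting terms (coefficients in siemens):
  0.007209·V_1 - 0.00303·V_2 - 0.004167·V_4 = 0.000122
  0.0489·V_2 - 0.00303·V_1 - 0.0004167·V_4 = 0
  0.004705·V_4 - 0.004167·V_1 - 0.0004167·V_2 = 0
Solving these 3 simultaneous equations (Gaussian elimination) gives:
  V_1 = 0.03715 V, V_2 = 0.002584 V, V_4 = 0.03312 V
I_R1 = (V_0 - V_1)/R1 = (10 - 0.03715)/82000 = 0.0001215 A
|I_R1| = 0.0001215 A

Final answer: |I_R1| = 0.0001215 A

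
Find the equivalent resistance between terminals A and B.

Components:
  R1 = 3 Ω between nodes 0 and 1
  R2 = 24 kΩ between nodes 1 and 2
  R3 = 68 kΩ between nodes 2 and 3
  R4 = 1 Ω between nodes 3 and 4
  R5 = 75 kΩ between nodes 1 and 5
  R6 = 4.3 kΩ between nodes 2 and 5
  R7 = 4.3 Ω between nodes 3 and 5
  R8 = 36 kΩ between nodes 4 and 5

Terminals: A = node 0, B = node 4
The network is not a plain series/parallel combination. Inject a 1 A test current into terminal A (node 0) and return it from terminal B (node 4); then R_eq = V_A / (1 A).
Nodal analysis, taking node 4 as the 0 V reference.
Current source I_test pushes 1 A into node 0 and draws it out of node 4.
KCL at each unknown node (sum of currents leaving = 0; resistances in Ω):
  Node 0: (V_0 - V_1)/3 - 1 = 0
  Node 1: (V_1 - V_0)/3 + (V_1 - V_2)/24000 + (V_1 - V_5)/75000 = 0
  Node 2: (V_2 - V_1)/24000 + (V_2 - V_3)/68000 + (V_2 - V_5)/4300 = 0
  Node 3: (V_3 - V_2)/68000 + (V_3 - 0)/1 + (V_3 - V_5)/4.3 = 0
  Node 5: (V_5 - V_1)/75000 + (V_5 - V_2)/4300 + (V_5 - V_3)/4.3 + (V_5 - 0)/36000 = 0
Collecting terms (coefficients in siemens):
  0.3333·V_0 - 0.3333·V_1 = 1
  0.3334·V_1 - 0.3333·V_0 - 0.00004167·V_2 - 0.00001333·V_5 = 0
  0.0002889·V_2 - 0.00004167·V_1 - 0.00001471·V_3 - 0.0002326·V_5 = 0
  1.233·V_3 - 0.00001471·V_2 - 0.2326·V_5 = 0
  0.2328·V_5 - 0.00001333·V_1 - 0.0002326·V_2 - 0.2326·V_3 = 0
Solving these 5 simultaneous equations (Gaussian elimination) gives:
  V_0 = 20420 V, V_1 = 20420 V, V_2 = 2948 V, V_3 = 0.9999 V
  V_5 = 5.113 V
R_eq = V_0 / 1 A = 20420 Ω = 20.42 kΩ

Final answer: 20.42 kΩ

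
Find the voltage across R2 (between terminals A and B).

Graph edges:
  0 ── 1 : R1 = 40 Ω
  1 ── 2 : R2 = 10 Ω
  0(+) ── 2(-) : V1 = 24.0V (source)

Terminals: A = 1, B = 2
R1 and R2 are in series across V1 (node 0 → node 1 → node 2), and the output A–B is taken across R2, so this is a voltage divider.
Series current: I = V1/(R1 + R2) = 24/(40 + 10) = 24/50 = 0.48 A
V_R2 = I × R2 = V1 × R2/(R1 + R2) = 24 × 10/50 = 4.8 V

Final answer: 4.8 V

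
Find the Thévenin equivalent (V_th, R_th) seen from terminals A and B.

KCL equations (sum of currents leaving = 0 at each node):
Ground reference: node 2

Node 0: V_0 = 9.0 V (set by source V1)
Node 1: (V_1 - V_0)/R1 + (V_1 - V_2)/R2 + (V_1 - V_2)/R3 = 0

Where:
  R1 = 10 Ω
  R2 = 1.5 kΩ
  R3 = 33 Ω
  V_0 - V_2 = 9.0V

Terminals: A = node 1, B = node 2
Step 1 — V_th is the open-circuit voltage V_A - V_B (nothing connected across the terminals).
Nodal analysis, taking node 2 as the 0 V reference.
Source V1 fixes V_0 = 9 V.
KCL at each unknown node (sum of currents leaving = 0; resistances in Ω):
  Node 1: (V_1 - 9)/10 + (V_1 - 0)/1500 + (V_1 - 0)/33 = 0
Collecting terms: 0.131 × V_1 = 0.9  =>  V_1 = 6.872 V
V_th = V_1 - V_2 = 6.872 - 0 = 6.872 V
Step 2 — R_th: zero the source — replace V1 by a short circuit (node 2 merges into node 0) — and find the resistance seen between A (node 1) and B (node 0).
Reduce the network between node 1 (A) and node 0 (B) by series/parallel combination:
  Rp1 = R1 ‖ R2 ‖ R3 (parallel, all between nodes 0 and 1) = 1/(1/10 + 1/1500 + 1/33) = 7.635 Ω
R_th = 7.635 Ω

Final answer: V_th = 6.872 V, R_th = 7.635 Ω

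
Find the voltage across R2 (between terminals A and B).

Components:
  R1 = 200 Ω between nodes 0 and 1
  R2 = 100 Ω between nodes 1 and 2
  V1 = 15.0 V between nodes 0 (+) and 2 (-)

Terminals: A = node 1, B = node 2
R1 and R2 are in series across V1 (node 0 → node 1 → node 2), and the output A–B is taken across R2, so this is a voltage divider.
Series current: I = V1/(R1 + R2) = 15/(200 + 100) = 15/300 = 0.05 A
V_R2 = I × R2 = V1 × R2/(R1 + R2) = 15 × 100/300 = 5 V

Final answer: 5 V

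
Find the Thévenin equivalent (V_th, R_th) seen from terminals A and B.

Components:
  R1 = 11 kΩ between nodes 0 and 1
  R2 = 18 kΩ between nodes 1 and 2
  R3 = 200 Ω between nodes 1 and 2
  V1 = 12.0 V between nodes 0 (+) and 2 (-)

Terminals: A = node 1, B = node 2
Step 1 — V_th is the open-circuit voltage V_A - V_B (nothing connected across the terminals).
Nodal analysis, taking node 2 as the 0 V reference.
Source V1 fixes V_0 = 12 V.
KCL at each unknown node (sum of currents leaving = 0; resistances in Ω):
  Node 1: (V_1 - 12)/11000 + (V_1 - 0)/18000 + (V_1 - 0)/200 = 0
Collecting terms: 0.005146 × V_1 = 0.001091  =>  V_1 = 0.212 V
V_th = V_1 - V_2 = 0.212 - 0 = 0.212 V
Step 2 — R_th: zero the source — replace V1 by a short circuit (node 2 merges into node 0) — and find the resistance seen between A (node 1) and B (node 0).
Reduce the network between node 1 (A) and node 0 (B) by series/parallel combination:
  Rp1 = R1 ‖ R2 ‖ R3 (parallel, all between nodes 0 and 1) = 1/(1/11000 + 1/18000 + 1/200) = 194.3 Ω
R_th = 194.3 Ω

Final answer: V_th = 0.212 V, R_th = 194.3 Ω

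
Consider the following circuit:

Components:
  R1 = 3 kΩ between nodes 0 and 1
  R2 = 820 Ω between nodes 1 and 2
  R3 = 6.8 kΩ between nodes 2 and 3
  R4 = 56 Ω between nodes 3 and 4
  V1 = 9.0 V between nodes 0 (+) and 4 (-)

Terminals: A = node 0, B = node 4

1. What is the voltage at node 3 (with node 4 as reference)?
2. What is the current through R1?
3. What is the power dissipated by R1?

Nodal analysis, taking node 4 as the 0 V reference.
Source V1 fixes V_0 = 9 V.
KCL at each unknown node (sum of currents leaving = 0; resistances in Ω):
  Node 1: (V_1 - 9)/3000 + (V_1 - V_2)/820 = 0
  Node 2: (V_2 - V_1)/820 + (V_2 - V_3)/6800 = 0
  Node 3: (V_3 - V_2)/6800 + (V_3 - 0)/56 = 0
Collecting terms (coefficients in siemens):
  0.001553·V_1 - 0.00122·V_2 = 0.003
  0.001367·V_2 - 0.00122·V_1 - 0.0001471·V_3 = 0
  0.018·V_3 - 0.0001471·V_2 = 0
Solving these 3 simultaneous equations (Gaussian elimination) gives:
  V_1 = 6.471 V, V_2 = 5.78 V, V_3 = 0.04721 V
Part 1:
  Read off the nodal solution: V_3 = 0.04721 V
Part 2:
  I_R1 = (V_0 - V_1)/R1 = (9 - 6.471)/3000 = 0.000843 A
  Magnitude: I_R1 = 0.000843 A
Part 3:
  I_R1 = (V_0 - V_1)/R1 = (9 - 6.471)/3000 = 0.000843 A
  P_R1 = I_R1² × R1 = (0.000843)² × 3000 = 0.002132 W

Final answers:
1. V_3 = 0.04721 V
2. I_R1 = 0.000843 A
3. P_R1 = 0.002132 W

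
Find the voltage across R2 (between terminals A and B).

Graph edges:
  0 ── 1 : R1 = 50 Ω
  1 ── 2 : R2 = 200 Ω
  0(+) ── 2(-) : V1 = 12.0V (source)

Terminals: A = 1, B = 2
R1 and R2 are in series across V1 (node 0 → node 1 → node 2), and the output A–B is taken across R2, so this is a voltage divider.
Series current: I = V1/(R1 + R2) = 12/(50 + 200) = 12/250 = 0.048 A
V_R2 = I × R2 = V1 × R2/(R1 + R2) = 12 × 200/250 = 9.6 V

Final answer: 9.6 V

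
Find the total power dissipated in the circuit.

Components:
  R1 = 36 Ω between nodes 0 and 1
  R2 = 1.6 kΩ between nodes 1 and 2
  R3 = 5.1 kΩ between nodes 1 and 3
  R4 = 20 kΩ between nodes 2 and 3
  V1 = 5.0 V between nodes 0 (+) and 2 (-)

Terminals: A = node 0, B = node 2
Nodal analysis, taking node 2 as the 0 V reference.
Source V1 fixes V_0 = 5 V.
KCL at each unknown node (sum of currents leaving = 0; resistances in Ω):
  Node 1: (V_1 - 5)/36 + (V_1 - 0)/1600 + (V_1 - V_3)/5100 = 0
  Node 3: (V_3 - V_1)/5100 + (V_3 - 0)/20000 = 0
Collecting terms (coefficients in siemens):
  0.0286·V_1 - 0.0001961·V_3 = 0.1389
  0.0002461·V_3 - 0.0001961·V_1 = 0
Determinant D = (0.0286)(0.0002461) - (-0.0001961)(-0.0001961) = 0.000006999
V_1 = [(0.1389)(0.0002461) - (-0.0001961)(0)]/D = 4.883 V
V_3 = [(0.0286)(0) - (0.1389)(-0.0001961)]/D = 3.891 V
Power in each resistor, P = (ΔV)²/R:
  P_R1 = (5 - 4.883)²/36 = 0.0003794 W
  P_R2 = (4.883 - 0)²/1600 = 0.0149 W
  P_R3 = (4.883 - 3.891)²/5100 = 0.000193 W
  P_R4 = (0 - 3.891)²/20000 = 0.000757 W
P_total = P_R1 + P_R2 + P_R3 + P_R4 = 0.01623 W

Final answer: 0.01623 W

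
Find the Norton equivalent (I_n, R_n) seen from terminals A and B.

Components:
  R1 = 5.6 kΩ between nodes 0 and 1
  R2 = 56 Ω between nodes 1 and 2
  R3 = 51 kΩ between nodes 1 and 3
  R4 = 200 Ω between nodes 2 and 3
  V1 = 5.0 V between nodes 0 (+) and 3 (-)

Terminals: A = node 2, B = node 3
Find the Thévenin equivalent first; then I_n = V_th/R_th and R_n = R_th.
Step 1 — V_th is the open-circuit voltage V_A - V_B (nothing connected across the terminals).
Nodal analysis, taking node 3 as the 0 V reference.
Source V1 fixes V_0 = 5 V.
KCL at each unknown node (sum of currents leaving = 0; resistances in Ω):
  Node 1: (V_1 - 5)/5600 + (V_1 - V_2)/56 + (V_1 - 0)/51000 = 0
  Node 2: (V_2 - V_1)/56 + (V_2 - 0)/200 = 0
Collecting terms (coefficients in siemens):
  0.01806·V_1 - 0.01786·V_2 = 0.0008929
  0.02286·V_2 - 0.01786·V_1 = 0
Determinant D = (0.01806)(0.02286) - (-0.01786)(-0.01786) = 0.00009382
V_1 = [(0.0008929)(0.02286) - (-0.01786)(0)]/D = 0.2175 V
V_2 = [(0.01806)(0) - (0.0008929)(-0.01786)]/D = 0.1699 V
V_th = V_2 - V_3 = 0.1699 - 0 = 0.1699 V
Step 2 — R_th: zero the source — replace V1 by a short circuit (node 3 merges into node 0) — and find the resistance seen between A (node 2) and B (node 0).
Reduce the network between node 2 (A) and node 0 (B) by series/parallel combination:
  Rp1 = R1 ‖ R3 (parallel, both between nodes 0 and 1) = 1/(1/5600 + 1/51000) = 5046 Ω
  Rs1 = R2 + Rp1 (series, joined only at node 1) = 56 + 5046 = 5102 Ω
  Rp2 = R4 ‖ Rs1 (parallel, both between nodes 0 and 2) = 1/(1/200 + 1/5102) = 192.5 Ω
R_th = 192.5 Ω
I_n = V_th/R_th = 0.1699/192.5 = 0.0008831 A, and R_n = R_th = 192.5 Ω

Final answer: I_n = 0.0008831 A, R_n = 192.5 Ω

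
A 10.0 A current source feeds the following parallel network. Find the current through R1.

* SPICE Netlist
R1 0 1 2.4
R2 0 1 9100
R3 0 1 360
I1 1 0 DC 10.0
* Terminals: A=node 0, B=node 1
All resistors sit directly between nodes 0 and 1, so they are in parallel and share one voltage V; the full source current 10 A splits among them.
1/R_par = 1/2.4 + 1/9100 + 1/360 = 0.4196 S  =>  R_par = 2.383 Ω
V = I × R_par = 10 × 2.383 = 23.83 V
I_R1 = V/R1 = 23.83/2.4 = 9.931 A

Final answer: 9.931 A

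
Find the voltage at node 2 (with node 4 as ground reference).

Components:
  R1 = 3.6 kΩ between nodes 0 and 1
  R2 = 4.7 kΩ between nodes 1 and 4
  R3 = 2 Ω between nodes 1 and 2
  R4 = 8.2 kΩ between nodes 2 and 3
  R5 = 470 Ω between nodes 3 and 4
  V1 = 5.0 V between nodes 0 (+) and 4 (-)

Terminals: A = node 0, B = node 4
Nodal analysis, taking node 4 as the 0 V reference.
Source V1 fixes V_0 = 5 V.
KCL at each unknown node (sum of currents leaving = 0; resistances in Ω):
  Node 1: (V_1 - 5)/3600 + (V_1 - 0)/4700 + (V_1 - V_2)/2 = 0
  Node 2: (V_2 - V_1)/2 + (V_2 - V_3)/8200 = 0
  Node 3: (V_3 - V_2)/8200 + (V_3 - 0)/470 = 0
Collecting terms (coefficients in siemens):
  0.5005·V_1 - 0.5·V_2 = 0.001389
  0.5001·V_2 - 0.5·V_1 - 0.000122·V_3 = 0
  0.00225·V_3 - 0.000122·V_2 = 0
Solving these 3 simultaneous equations (Gaussian elimination) gives:
  V_1 = 2.292 V, V_2 = 2.292 V, V_3 = 0.1242 V
The requested potential is V_2 = 2.292 V.

Final answer: V_2 = 2.292 V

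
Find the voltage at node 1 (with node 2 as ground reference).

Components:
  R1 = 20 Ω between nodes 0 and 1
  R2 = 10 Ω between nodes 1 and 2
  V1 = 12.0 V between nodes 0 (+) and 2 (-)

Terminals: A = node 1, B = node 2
Nodal analysis, taking node 2 as the 0 V reference.
Source V1 fixes V_0 = 12 V.
KCL at each unknown node (sum of currents leaving = 0; resistances in Ω):
  Node 1: (V_1 - 12)/20 + (V_1 - 0)/10 = 0
Collecting terms: 0.15 × V_1 = 0.6  =>  V_1 = 4 V
The requested potential is V_1 = 4 V.

Final answer: V_1 = 4 V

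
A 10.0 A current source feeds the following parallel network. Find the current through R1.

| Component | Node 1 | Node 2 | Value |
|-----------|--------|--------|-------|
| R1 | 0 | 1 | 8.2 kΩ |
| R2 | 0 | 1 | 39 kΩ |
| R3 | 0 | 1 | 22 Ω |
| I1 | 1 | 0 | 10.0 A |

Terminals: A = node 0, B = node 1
All resistors sit directly between nodes 0 and 1, so they are in parallel and share one voltage V; the full source current 10 A splits among them.
1/R_par = 1/8200 + 1/39000 + 1/22 = 0.0456 S  =>  R_par = 21.93 Ω
V = I × R_par = 10 × 21.93 = 219.3 V
I_R1 = V/R1 = 219.3/8200 = 0.02674 A

Final answer: 0.02674 A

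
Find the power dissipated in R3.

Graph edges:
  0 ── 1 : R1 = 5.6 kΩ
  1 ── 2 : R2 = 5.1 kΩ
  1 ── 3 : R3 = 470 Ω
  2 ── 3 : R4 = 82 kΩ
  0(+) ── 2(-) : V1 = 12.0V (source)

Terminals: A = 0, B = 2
Nodal analysis, taking node 2 as the 0 V reference.
Source V1 fixes V_0 = 12 V.
KCL at each unknown node (sum of currents leaving = 0; resistances in Ω):
  Node 1: (V_1 - 12)/5600 + (V_1 - 0)/5100 + (V_1 - V_3)/470 = 0
  Node 3: (V_3 - V_1)/470 + (V_3 - 0)/82000 = 0
Collecting terms (coefficients in siemens):
  0.002502·V_1 - 0.002128·V_3 = 0.002143
  0.00214·V_3 - 0.002128·V_1 = 0
Determinant D = (0.002502)(0.00214) - (-0.002128)(-0.002128) = 0.0000008276
V_1 = [(0.002143)(0.00214) - (-0.002128)(0)]/D = 5.54 V
V_3 = [(0.002502)(0) - (0.002143)(-0.002128)]/D = 5.509 V
I_R3 = (V_1 - V_3)/R3 = (5.54 - 5.509)/470 = 0.00006718 A
P_R3 = I_R3² × R3 = (0.00006718)² × 470 = 0.000002121 W

Final answer: 2.121e-06 W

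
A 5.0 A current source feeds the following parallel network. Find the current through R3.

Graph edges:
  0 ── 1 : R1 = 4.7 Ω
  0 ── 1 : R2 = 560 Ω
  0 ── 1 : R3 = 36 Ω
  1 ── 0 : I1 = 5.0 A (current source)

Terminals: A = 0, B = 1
All resistors sit directly between nodes 0 and 1, so they are in parallel and share one voltage V; the full source current 5 A splits among them.
1/R_par = 1/4.7 + 1/560 + 1/36 = 0.2423 S  =>  R_par = 4.127 Ω
V = I × R_par = 5 × 4.127 = 20.63 V
I_R3 = V/R3 = 20.63/36 = 0.5731 A

Final answer: 0.5731 A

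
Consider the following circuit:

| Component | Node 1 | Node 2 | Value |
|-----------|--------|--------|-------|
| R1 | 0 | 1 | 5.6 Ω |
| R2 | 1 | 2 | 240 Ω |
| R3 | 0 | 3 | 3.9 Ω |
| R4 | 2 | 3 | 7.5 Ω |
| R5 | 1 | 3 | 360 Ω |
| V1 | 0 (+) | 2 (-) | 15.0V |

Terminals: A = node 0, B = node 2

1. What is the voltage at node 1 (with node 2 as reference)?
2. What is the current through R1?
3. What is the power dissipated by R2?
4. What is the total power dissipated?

Nodal analysis, taking node 2 as the 0 V reference.
Source V1 fixes V_0 = 15 V.
KCL at each unknown node (sum of currents leaving = 0; resistances in Ω):
  Node 1: (V_1 - 15)/5.6 + (V_1 - 0)/240 + (V_1 - V_3)/360 = 0
  Node 3: (V_3 - 15)/3.9 + (V_3 - 0)/7.5 + (V_3 - V_1)/360 = 0
Collecting terms (coefficients in siemens):
  0.1855·V_1 - 0.002778·V_3 = 2.679
  0.3925·V_3 - 0.002778·V_1 = 3.846
Determinant D = (0.1855)(0.3925) - (-0.002778)(-0.002778) = 0.07281
V_1 = [(2.679)(0.3925) - (-0.002778)(3.846)]/D = 14.59 V
V_3 = [(0.1855)(3.846) - (2.679)(-0.002778)]/D = 9.902 V
Part 1:
  Read off the nodal solution: V_1 = 14.59 V
Part 2:
  I_R1 = (V_0 - V_1)/R1 = (15 - 14.59)/5.6 = 0.07379 A
  Magnitude: I_R1 = 0.07379 A
Part 3:
  I_R2 = (V_1 - V_2)/R2 = (14.59 - 0)/240 = 0.06078 A
  P_R2 = I_R2² × R2 = (0.06078)² × 240 = 0.8866 W
Part 4:
  Power in each resistor, P = (ΔV)²/R:
    P_R1 = (15 - 14.59)²/5.6 = 0.03049 W
    P_R2 = (14.59 - 0)²/240 = 0.8866 W
    P_R3 = (15 - 9.902)²/3.9 = 6.664 W
    P_R4 = (0 - 9.902)²/7.5 = 13.07 W
    P_R5 = (14.59 - 9.902)²/360 = 0.06097 W
  P_total = P_R1 + P_R2 + P_R3 + P_R4 + P_R5 = 20.72 W

Final answers:
1. V_1 = 14.59 V
2. I_R1 = 0.07379 A
3. P_R2 = 0.8866 W
4. P_total = 20.72 W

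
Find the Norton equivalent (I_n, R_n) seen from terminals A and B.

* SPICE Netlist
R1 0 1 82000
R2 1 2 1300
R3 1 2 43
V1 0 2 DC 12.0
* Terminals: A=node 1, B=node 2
Find the Thévenin equivalent first; then I_n = V_th/R_th and R_n = R_th.
Step 1 — V_th is the open-circuit voltage V_A - V_B (nothing connected across the terminals).
Nodal analysis, taking node 2 as the 0 V reference.
Source V1 fixes V_0 = 12 V.
KCL at each unknown node (sum of currents leaving = 0; resistances in Ω):
  Node 1: (V_1 - 12)/82000 + (V_1 - 0)/1300 + (V_1 - 0)/43 = 0
Collecting terms: 0.02404 × V_1 = 0.0001463  =>  V_1 = 0.006088 V
V_th = V_1 - V_2 = 0.006088 - 0 = 0.006088 V
Step 2 — R_th: zero the source — replace V1 by a short circuit (node 2 merges into node 0) — and find the resistance seen between A (node 1) and B (node 0).
Reduce the network between node 1 (A) and node 0 (B) by series/parallel combination:
  Rp1 = R1 ‖ R2 ‖ R3 (parallel, all between nodes 0 and 1) = 1/(1/82000 + 1/1300 + 1/43) = 41.6 Ω
R_th = 41.6 Ω
I_n = V_th/R_th = 0.006088/41.6 = 0.0001463 A, and R_n = R_th = 41.6 Ω

Final answer: I_n = 0.0001463 A, R_n = 41.6 Ω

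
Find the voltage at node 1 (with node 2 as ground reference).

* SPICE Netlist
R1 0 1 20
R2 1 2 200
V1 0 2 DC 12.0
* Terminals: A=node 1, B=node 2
Nodal analysis, taking node 2 as the 0 V reference.
Source V1 fixes V_0 = 12 V.
KCL at each unknown node (sum of currents leaving = 0; resistances in Ω):
  Node 1: (V_1 - 12)/20 + (V_1 - 0)/200 = 0
Collecting terms: 0.055 × V_1 = 0.6  =>  V_1 = 10.91 V
The requested potential is V_1 = 10.91 V.

Final answer: V_1 = 10.91 V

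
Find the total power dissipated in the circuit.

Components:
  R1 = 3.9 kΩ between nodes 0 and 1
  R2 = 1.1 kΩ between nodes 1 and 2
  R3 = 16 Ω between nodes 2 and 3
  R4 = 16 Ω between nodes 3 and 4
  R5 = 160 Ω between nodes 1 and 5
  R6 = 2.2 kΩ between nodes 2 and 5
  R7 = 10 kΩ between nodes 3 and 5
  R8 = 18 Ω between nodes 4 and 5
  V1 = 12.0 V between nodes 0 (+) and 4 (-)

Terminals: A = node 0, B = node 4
Nodal analysis, taking node 4 as the 0 V reference.
Source V1 fixes V_0 = 12 V.
KCL at each unknown node (sum of currents leaving = 0; resistances in Ω):
  Node 1: (V_1 - 12)/3900 + (V_1 - V_2)/1100 + (V_1 - V_5)/160 = 0
  Node 2: (V_2 - V_1)/1100 + (V_2 - V_3)/16 + (V_2 - V_5)/2200 = 0
  Node 3: (V_3 - V_2)/16 + (V_3 - 0)/16 + (V_3 - V_5)/10000 = 0
  Node 5: (V_5 - V_1)/160 + (V_5 - V_2)/2200 + (V_5 - V_3)/10000 + (V_5 - 0)/18 = 0
Collecting terms (coefficients in siemens):
  0.007416·V_1 - 0.0009091·V_2 - 0.00625·V_5 = 0.003077
  0.06386·V_2 - 0.0009091·V_1 - 0.0625·V_3 - 0.0004545·V_5 = 0
  0.1251·V_3 - 0.0625·V_2 - 0.0001·V_5 = 0
  0.06236·V_5 - 0.00625·V_1 - 0.0004545·V_2 - 0.0001·V_3 = 0
Solving these 4 simultaneous equations (Gaussian elimination) gives:
  V_1 = 0.4551 V, V_2 = 0.01338 V, V_3 = 0.006723 V, V_5 = 0.04572 V
Power in each resistor, P = (ΔV)²/R:
  P_R1 = (12 - 0.4551)²/3900 = 0.03418 W
  P_R2 = (0.4551 - 0.01338)²/1100 = 0.0001774 W
  P_R3 = (0.01338 - 0.006723)²/16 = 0.000002772 W
  P_R4 = (0.006723 - 0)²/16 = 0.000002825 W
  P_R5 = (0.4551 - 0.04572)²/160 = 0.001047 W
  P_R6 = (0.01338 - 0.04572)²/2200 = 0.0000004753 W
  P_R7 = (0.006723 - 0.04572)²/10000 = 0.0000001521 W
  P_R8 = (0 - 0.04572)²/18 = 0.0001161 W
P_total = P_R1 + P_R2 + P_R3 + P_R4 + P_R5 + P_R6 + P_R7 + P_R8 = 0.03552 W

Final answer: 0.03552 W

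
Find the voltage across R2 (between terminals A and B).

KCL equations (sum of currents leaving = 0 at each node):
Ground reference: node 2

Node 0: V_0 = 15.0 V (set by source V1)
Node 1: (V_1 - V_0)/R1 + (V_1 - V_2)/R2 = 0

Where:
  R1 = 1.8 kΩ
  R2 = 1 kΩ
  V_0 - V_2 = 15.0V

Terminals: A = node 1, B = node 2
R1 and R2 are in series across V1 (node 0 → node 1 → node 2), and the output A–B is taken across R2, so this is a voltage divider.
Series current: I = V1/(R1 + R2) = 15/(1800 + 1000) = 15/2800 = 0.005357 A
V_R2 = I × R2 = V1 × R2/(R1 + R2) = 15 × 1000/2800 = 5.357 V

Final answer: 5.357 V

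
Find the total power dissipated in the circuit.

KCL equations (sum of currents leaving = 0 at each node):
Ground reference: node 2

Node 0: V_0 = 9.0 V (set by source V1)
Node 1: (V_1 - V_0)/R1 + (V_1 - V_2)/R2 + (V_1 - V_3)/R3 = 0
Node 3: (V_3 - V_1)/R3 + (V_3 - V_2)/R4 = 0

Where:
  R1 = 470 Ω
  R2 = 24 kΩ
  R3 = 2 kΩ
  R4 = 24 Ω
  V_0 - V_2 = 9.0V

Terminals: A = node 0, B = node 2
Nodal analysis, taking node 2 as the 0 V reference.
Source V1 fixes V_0 = 9 V.
KCL at each unknown node (sum of currents leaving = 0; resistances in Ω):
  Node 1: (V_1 - 9)/470 + (V_1 - 0)/24000 + (V_1 - V_3)/2000 = 0
  Node 3: (V_3 - V_1)/2000 + (V_3 - 0)/24 = 0
Collecting terms (coefficients in siemens):
  0.002669·V_1 - 0.0005·V_3 = 0.01915
  0.04217·V_3 - 0.0005·V_1 = 0
Determinant D = (0.002669)(0.04217) - (-0.0005)(-0.0005) = 0.0001123
V_1 = [(0.01915)(0.04217) - (-0.0005)(0)]/D = 7.19 V
V_3 = [(0.002669)(0) - (0.01915)(-0.0005)]/D = 0.08525 V
Power in each resistor, P = (ΔV)²/R:
  P_R1 = (9 - 7.19)²/470 = 0.006973 W
  P_R2 = (7.19 - 0)²/24000 = 0.002154 W
  P_R3 = (7.19 - 0.08525)²/2000 = 0.02524 W
  P_R4 = (0 - 0.08525)²/24 = 0.0003028 W
P_total = P_R1 + P_R2 + P_R3 + P_R4 = 0.03467 W

Final answer: 0.03467 W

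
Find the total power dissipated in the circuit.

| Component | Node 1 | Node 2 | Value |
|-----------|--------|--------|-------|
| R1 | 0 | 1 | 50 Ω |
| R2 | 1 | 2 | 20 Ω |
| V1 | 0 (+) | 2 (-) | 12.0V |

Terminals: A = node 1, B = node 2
Nodal analysis, taking node 2 as the 0 V reference.
Source V1 fixes V_0 = 12 V.
KCL at each unknown node (sum of currents leaving = 0; resistances in Ω):
  Node 1: (V_1 - 12)/50 + (V_1 - 0)/20 = 0
Collecting terms: 0.07 × V_1 = 0.24  =>  V_1 = 3.429 V
Power in each resistor, P = (ΔV)²/R:
  P_R1 = (12 - 3.429)²/50 = 1.469 W
  P_R2 = (3.429 - 0)²/20 = 0.5878 W
P_total = P_R1 + P_R2 = 2.057 W

Final answer: 2.057 W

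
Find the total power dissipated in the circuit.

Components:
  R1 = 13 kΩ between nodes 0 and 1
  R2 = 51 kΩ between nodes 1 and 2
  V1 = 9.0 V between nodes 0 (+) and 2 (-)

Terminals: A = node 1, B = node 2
Nodal analysis, taking node 2 as the 0 V reference.
Source V1 fixes V_0 = 9 V.
KCL at each unknown node (sum of currents leaving = 0; resistances in Ω):
  Node 1: (V_1 - 9)/13000 + (V_1 - 0)/51000 = 0
Collecting terms: 0.00009653 × V_1 = 0.0006923  =>  V_1 = 7.172 V
Power in each resistor, P = (ΔV)²/R:
  P_R1 = (9 - 7.172)²/13000 = 0.0002571 W
  P_R2 = (7.172 - 0)²/51000 = 0.001009 W
P_total = P_R1 + P_R2 = 0.001266 W

Final answer: 0.001266 W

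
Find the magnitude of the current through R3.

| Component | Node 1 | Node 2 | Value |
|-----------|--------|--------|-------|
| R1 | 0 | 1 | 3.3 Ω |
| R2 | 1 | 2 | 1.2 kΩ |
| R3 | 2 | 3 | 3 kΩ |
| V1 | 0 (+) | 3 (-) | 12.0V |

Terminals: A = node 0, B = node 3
Nodal analysis, taking node 3 as the 0 V reference.
Source V1 fixes V_0 = 12 V.
KCL at each unknown node (sum of currents leaving = 0; resistances in Ω):
  Node 1: (V_1 - 12)/3.3 + (V_1 - V_2)/1200 = 0
  Node 2: (V_2 - V_1)/1200 + (V_2 - 0)/3000 = 0
Collecting terms (coefficients in siemens):
  0.3039·V_1 - 0.0008333·V_2 = 3.636
  0.001167·V_2 - 0.0008333·V_1 = 0
Determinant D = (0.3039)(0.001167) - (-0.0008333)(-0.0008333) = 0.0003538
V_1 = [(3.636)(0.001167) - (-0.0008333)(0)]/D = 11.99 V
V_2 = [(0.3039)(0) - (3.636)(-0.0008333)]/D = 8.565 V
I_R3 = (V_2 - V_3)/R3 = (8.565 - 0)/3000 = 0.002855 A
|I_R3| = 0.002855 A

Final answer: |I_R3| = 0.002855 A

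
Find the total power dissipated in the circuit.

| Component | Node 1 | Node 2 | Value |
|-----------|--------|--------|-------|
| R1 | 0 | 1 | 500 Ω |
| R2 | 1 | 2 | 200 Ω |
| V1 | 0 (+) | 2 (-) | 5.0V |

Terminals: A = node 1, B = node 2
Nodal analysis, taking node 2 as the 0 V reference.
Source V1 fixes V_0 = 5 V.
KCL at each unknown node (sum of currents leaving = 0; resistances in Ω):
  Node 1: (V_1 - 5)/500 + (V_1 - 0)/200 = 0
Collecting terms: 0.007 × V_1 = 0.01  =>  V_1 = 1.429 V
Power in each resistor, P = (ΔV)²/R:
  P_R1 = (5 - 1.429)²/500 = 0.02551 W
  P_R2 = (1.429 - 0)²/200 = 0.0102 W
P_total = P_R1 + P_R2 = 0.03571 W

Final answer: 0.03571 W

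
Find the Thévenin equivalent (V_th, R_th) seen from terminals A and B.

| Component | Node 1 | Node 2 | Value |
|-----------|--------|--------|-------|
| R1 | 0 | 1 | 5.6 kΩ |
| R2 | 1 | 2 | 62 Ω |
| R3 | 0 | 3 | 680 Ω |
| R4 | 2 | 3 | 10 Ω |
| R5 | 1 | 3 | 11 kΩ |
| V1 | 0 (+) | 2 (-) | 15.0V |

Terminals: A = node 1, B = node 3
Step 1 — V_th is the open-circuit voltage V_A - V_B (nothing connected across the terminals).
Nodal analysis, taking node 2 as the 0 V reference.
Source V1 fixes V_0 = 15 V.
KCL at each unknown node (sum of currents leaving = 0; resistances in Ω):
  Node 1: (V_1 - 15)/5600 + (V_1 - 0)/62 + (V_1 - V_3)/11000 = 0
  Node 3: (V_3 - 15)/680 + (V_3 - 0)/10 + (V_3 - V_1)/11000 = 0
Collecting terms (coefficients in siemens):
  0.0164·V_1 - 0.00009091·V_3 = 0.002679
  0.1016·V_3 - 0.00009091·V_1 = 0.02206
Determinant D = (0.0164)(0.1016) - (-0.00009091)(-0.00009091) = 0.001665
V_1 = [(0.002679)(0.1016) - (-0.00009091)(0.02206)]/D = 0.1645 V
V_3 = [(0.0164)(0.02206) - (0.002679)(-0.00009091)]/D = 0.2173 V
V_th = V_1 - V_3 = 0.1645 - 0.2173 = -0.0528 V
Step 2 — R_th: zero the source — replace V1 by a short circuit (node 2 merges into node 0) — and find the resistance seen between A (node 1) and B (node 3).
Reduce the network between node 1 (A) and node 3 (B) by series/parallel combination:
  Rp1 = R1 ‖ R2 (parallel, both between nodes 0 and 1) = 1/(1/5600 + 1/62) = 61.32 Ω
  Rp2 = R3 ‖ R4 (parallel, both between nodes 0 and 3) = 1/(1/680 + 1/10) = 9.855 Ω
  Rs1 = Rp1 + Rp2 (series, joined only at node 0) = 61.32 + 9.855 = 71.18 Ω
  Rp3 = R5 ‖ Rs1 (parallel, both between nodes 1 and 3) = 1/(1/11000 + 1/71.18) = 70.72 Ω
R_th = 70.72 Ω

Final answer: V_th = -0.0528 V, R_th = 70.72 Ω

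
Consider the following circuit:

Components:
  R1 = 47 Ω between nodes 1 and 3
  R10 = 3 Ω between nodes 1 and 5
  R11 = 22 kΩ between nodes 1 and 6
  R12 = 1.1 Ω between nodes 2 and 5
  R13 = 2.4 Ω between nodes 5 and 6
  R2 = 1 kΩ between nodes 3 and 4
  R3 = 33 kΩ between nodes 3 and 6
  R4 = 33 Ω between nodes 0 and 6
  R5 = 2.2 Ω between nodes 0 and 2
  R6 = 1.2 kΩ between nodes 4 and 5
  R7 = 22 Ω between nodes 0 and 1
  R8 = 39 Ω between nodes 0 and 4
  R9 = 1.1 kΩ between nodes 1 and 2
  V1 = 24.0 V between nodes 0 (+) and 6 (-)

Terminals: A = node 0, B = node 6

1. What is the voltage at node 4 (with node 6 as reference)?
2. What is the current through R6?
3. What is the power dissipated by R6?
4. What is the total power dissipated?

Nodal analysis, taking node 6 as the 0 V reference.
Source V1 fixes V_0 = 24 V.
KCL at each unknown node (sum of currents leaving = 0; resistances in Ω):
  Node 1: (V_1 - V_3)/47 + (V_1 - 24)/22 + (V_1 - V_2)/1100 + (V_1 - V_5)/3 + (V_1 - 0)/22000 = 0
  Node 2: (V_2 - 24)/2.2 + (V_2 - V_1)/1100 + (V_2 - V_5)/1.1 = 0
  Node 3: (V_3 - V_1)/47 + (V_3 - V_4)/1000 + (V_3 - 0)/33000 = 0
  Node 4: (V_4 - V_3)/1000 + (V_4 - V_5)/1200 + (V_4 - 24)/39 = 0
  Node 5: (V_5 - V_4)/1200 + (V_5 - V_1)/3 + (V_5 - V_2)/1.1 + (V_5 - 0)/2.4 = 0
Collecting terms (coefficients in siemens):
  0.401·V_1 - 0.0009091·V_2 - 0.02128·V_3 - 0.3333·V_5 = 1.091
  1.365·V_2 - 0.0009091·V_1 - 0.9091·V_5 = 10.91
  0.02231·V_3 - 0.02128·V_1 - 0.001·V_4 = 0
  0.02747·V_4 - 0.001·V_3 - 0.0008333·V_5 = 0.6154
  1.66·V_5 - 0.3333·V_1 - 0.9091·V_2 - 0.0008333·V_4 = 0
Solving these 5 simultaneous equations (Gaussian elimination) gives:
  V_1 = 12.47 V, V_2 = 15.24 V, V_3 = 12.93 V, V_4 = 23.2 V
  V_5 = 10.86 V
Part 1:
  Read off the nodal solution: V_4 = 23.2 V
Part 2:
  I_R6 = (V_4 - V_5)/R6 = (23.2 - 10.86)/1200 = 0.01028 A
  Magnitude: I_R6 = 0.01028 A
Part 3:
  I_R6 = (V_4 - V_5)/R6 = (23.2 - 10.86)/1200 = 0.01028 A
  P_R6 = I_R6² × R6 = (0.01028)² × 1200 = 0.1268 W
Part 4:
  Power in each resistor, P = (ΔV)²/R:
    P_R1 = (12.47 - 12.93)²/47 = 0.004581 W
    P_R2 = (12.93 - 23.2)²/1000 = 0.1054 W
    P_R3 = (12.93 - 0)²/33000 = 0.005069 W
    P_R4 = (24 - 0)²/33 = 17.45 W
    P_R5 = (24 - 15.24)²/2.2 = 34.89 W
    P_R6 = (23.2 - 10.86)²/1200 = 0.1268 W
    P_R7 = (24 - 12.47)²/22 = 6.043 W
    P_R8 = (24 - 23.2)²/39 = 0.01646 W
    P_R9 = (12.47 - 15.24)²/1100 = 0.006974 W
    P_R10 = (12.47 - 10.86)²/3 = 0.8617 W
    P_R11 = (12.47 - 0)²/22000 = 0.007068 W
    P_R12 = (15.24 - 10.86)²/1.1 = 17.42 W
    P_R13 = (10.86 - 0)²/2.4 = 49.16 W
  P_total = P_R1 + P_R2 + P_R3 + P_R4 + P_R5 + P_R6 + P_R7 + P_R8 + P_R9 + P_R10 + P_R11 + P_R12 + P_R13 = 126.1 W

Final answers:
1. V_4 = 23.2 V
2. I_R6 = 0.01028 A
3. P_R6 = 0.1268 W
4. P_total = 126.1 W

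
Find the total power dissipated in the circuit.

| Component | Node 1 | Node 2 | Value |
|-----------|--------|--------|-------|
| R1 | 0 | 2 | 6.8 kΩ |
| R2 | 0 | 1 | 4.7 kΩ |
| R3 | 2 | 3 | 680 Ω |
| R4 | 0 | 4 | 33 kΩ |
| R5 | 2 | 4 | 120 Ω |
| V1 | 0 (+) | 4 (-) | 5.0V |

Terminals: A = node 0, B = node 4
Nodal analysis, taking node 4 as the 0 V reference.
Source V1 fixes V_0 = 5 V.
KCL at each unknown node (sum of currents leaving = 0; resistances in Ω):
  Node 1: (V_1 - 5)/4700 = 0
  Node 2: (V_2 - 5)/6800 + (V_2 - V_3)/680 + (V_2 - 0)/120 = 0
  Node 3: (V_3 - V_2)/680 = 0
Collecting terms (coefficients in siemens):
  0.0002128·V_1 = 0.001064
  0.009951·V_2 - 0.001471·V_3 = 0.0007353
  0.001471·V_3 - 0.001471·V_2 = 0
Solving these 3 simultaneous equations (Gaussian elimination) gives:
  V_1 = 5 V, V_2 = 0.08671 V, V_3 = 0.08671 V
Power in each resistor, P = (ΔV)²/R:
  P_R1 = (5 - 0.08671)²/6800 = 0.00355 W
  P_R2 = (5 - 5)²/4700 = 0 W
  P_R3 = (0.08671 - 0.08671)²/680 = 0 W
  P_R4 = (5 - 0)²/33000 = 0.0007576 W
  P_R5 = (0.08671 - 0)²/120 = 0.00006265 W
P_total = P_R1 + P_R2 + P_R3 + P_R4 + P_R5 = 0.00437 W

Final answer: 0.00437 W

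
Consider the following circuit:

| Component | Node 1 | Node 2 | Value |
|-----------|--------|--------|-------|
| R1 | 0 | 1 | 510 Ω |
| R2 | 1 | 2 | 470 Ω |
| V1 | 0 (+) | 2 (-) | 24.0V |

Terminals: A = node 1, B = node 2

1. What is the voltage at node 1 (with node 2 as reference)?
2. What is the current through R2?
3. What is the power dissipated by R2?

Nodal analysis, taking node 2 as the 0 V reference.
Source V1 fixes V_0 = 24 V.
KCL at each unknown node (sum of currents leaving = 0; resistances in Ω):
  Node 1: (V_1 - 24)/510 + (V_1 - 0)/470 = 0
Collecting terms: 0.004088 × V_1 = 0.04706  =>  V_1 = 11.51 V
Part 1:
  Read off the nodal solution: V_1 = 11.51 V
Part 2:
  I_R2 = (V_1 - V_2)/R2 = (11.51 - 0)/470 = 0.02449 A
  Magnitude: I_R2 = 0.02449 A
Part 3:
  I_R2 = (V_1 - V_2)/R2 = (11.51 - 0)/470 = 0.02449 A
  P_R2 = I_R2² × R2 = (0.02449)² × 470 = 0.2819 W

Final answers:
1. V_1 = 11.51 V
2. I_R2 = 0.02449 A
3. P_R2 = 0.2819 W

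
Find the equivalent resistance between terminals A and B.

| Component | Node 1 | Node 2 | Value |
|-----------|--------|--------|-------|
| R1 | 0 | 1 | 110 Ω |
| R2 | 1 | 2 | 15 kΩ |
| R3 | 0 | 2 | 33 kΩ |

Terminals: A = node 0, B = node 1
Reduce the network between node 0 (A) and node 1 (B) by series/parallel combination:
  Rs1 = R3 + R2 (series, joined only at node 2) = 33000 + 15000 = 48000 Ω
  Rp1 = R1 ‖ Rs1 (parallel, both between nodes 0 and 1) = 1/(1/110 + 1/48000) = 109.7 Ω
R_eq = 109.7 Ω

Final answer: 109.7 Ω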